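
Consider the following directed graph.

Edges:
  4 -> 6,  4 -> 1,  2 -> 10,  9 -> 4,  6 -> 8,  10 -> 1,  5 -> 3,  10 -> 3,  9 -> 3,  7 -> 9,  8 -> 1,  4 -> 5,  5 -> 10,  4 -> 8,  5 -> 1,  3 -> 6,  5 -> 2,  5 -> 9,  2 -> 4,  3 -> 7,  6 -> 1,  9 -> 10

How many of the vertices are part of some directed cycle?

7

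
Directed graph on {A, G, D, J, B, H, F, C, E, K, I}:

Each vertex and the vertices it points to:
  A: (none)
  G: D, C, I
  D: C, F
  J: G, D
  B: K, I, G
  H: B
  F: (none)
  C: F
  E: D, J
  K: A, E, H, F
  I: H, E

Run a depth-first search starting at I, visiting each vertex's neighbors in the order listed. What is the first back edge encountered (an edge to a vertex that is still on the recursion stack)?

G→I

DFS from I (visiting each vertex's neighbors in the order listed); mark gray on enter, black on exit:
I gray
  H gray
    B gray
      K gray
        A gray
        A black
        E gray
          D gray
            C gray
              F gray
              F black
            C black
            D→F: F black — skip
          D black
          J gray
            G gray
              G→D: D black — skip
              G→C: C black — skip
              G→I: I is gray → back edge
First back edge: G → I.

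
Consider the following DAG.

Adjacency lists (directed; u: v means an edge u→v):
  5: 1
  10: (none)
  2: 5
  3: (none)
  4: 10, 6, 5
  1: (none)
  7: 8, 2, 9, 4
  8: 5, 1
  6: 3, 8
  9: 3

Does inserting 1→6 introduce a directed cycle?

Adding 1→6 creates a cycle iff 6 can already reach 1.
Path from 6: 6 → 8 → 1.
So 6 → … → 1 → 6 is a cycle.

Yes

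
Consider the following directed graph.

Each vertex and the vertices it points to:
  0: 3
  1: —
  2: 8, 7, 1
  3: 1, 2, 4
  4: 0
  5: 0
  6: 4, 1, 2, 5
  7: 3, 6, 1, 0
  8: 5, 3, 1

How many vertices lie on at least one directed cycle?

A vertex is on a directed cycle iff it belongs to a strongly connected component of size ≥ 2 (or has a self-loop).
The vertices on cycles are {0, 2, 3, 4, 5, 6, 7, 8} — 8 in total.

8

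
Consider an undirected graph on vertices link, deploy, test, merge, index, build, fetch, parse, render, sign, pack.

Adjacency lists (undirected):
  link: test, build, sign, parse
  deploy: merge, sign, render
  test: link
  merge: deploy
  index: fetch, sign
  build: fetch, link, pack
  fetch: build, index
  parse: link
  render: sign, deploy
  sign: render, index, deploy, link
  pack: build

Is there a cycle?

DFS, tracking each vertex's parent; an edge to a visited non-parent vertex closes a cycle.
Start from link:
visit link (parent –)
  visit test (parent link)
    test–link: parent, skip
  visit build (parent link)
    visit fetch (parent build)
      fetch–build: parent, skip
      visit index (parent fetch)
        index–fetch: parent, skip
        visit sign (parent index)
          visit render (parent sign)
            render–sign: parent, skip
            visit deploy (parent render)
              visit merge (parent deploy)
                merge–deploy: parent, skip
              deploy–sign: sign visited and ≠ parent → cycle
Cycle: sign – render – deploy – sign.

Yes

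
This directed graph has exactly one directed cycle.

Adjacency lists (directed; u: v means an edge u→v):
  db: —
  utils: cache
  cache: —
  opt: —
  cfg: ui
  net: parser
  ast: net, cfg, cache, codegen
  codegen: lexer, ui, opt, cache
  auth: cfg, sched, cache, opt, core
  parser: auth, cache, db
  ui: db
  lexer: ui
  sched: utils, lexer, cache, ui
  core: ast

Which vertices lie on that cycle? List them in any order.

ast, net, auth, core, parser

DFS with gray/black marking from auth:
auth gray
  cfg gray
    ui gray
      db gray
      db black
    ui black
  cfg black
  sched gray
    utils gray
      cache gray
      cache black
    utils black
    lexer gray
      lexer→ui: ui black — skip
    lexer black
    sched→cache: cache black — skip
    sched→ui: ui black — skip
  sched black
  auth→cache: cache black — skip
  opt gray
  opt black
  core gray
    ast gray
      net gray
        parser gray
          parser→auth: auth is gray → back edge
Back edge closes the cycle auth → core → ast → net → parser → auth; its vertices are {ast, net, auth, core, parser}.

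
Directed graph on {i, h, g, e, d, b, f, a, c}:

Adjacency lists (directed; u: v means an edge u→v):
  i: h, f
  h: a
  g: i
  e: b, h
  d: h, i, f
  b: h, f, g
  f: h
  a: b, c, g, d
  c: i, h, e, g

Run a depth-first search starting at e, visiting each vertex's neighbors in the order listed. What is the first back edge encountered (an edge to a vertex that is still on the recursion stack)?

a->b

DFS from e (visiting each vertex's neighbors in the order listed); mark gray on enter, black on exit:
e gray
  b gray
    h gray
      a gray
        a→b: b is gray → back edge
First back edge: a → b.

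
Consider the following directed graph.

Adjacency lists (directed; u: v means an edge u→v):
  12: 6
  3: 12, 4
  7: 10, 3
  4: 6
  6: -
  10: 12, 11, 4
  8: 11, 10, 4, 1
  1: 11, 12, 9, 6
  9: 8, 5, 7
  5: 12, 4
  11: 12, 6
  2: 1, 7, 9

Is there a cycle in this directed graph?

DFS with white/gray/black marking, starting from 10:
10 gray
  12 gray
    6 gray
    6 black
  12 black
  11 gray
    11→12: 12 black — skip
    11→6: 6 black — skip
  11 black
  4 gray
    4→6: 6 black — skip
  4 black
10 black
3 gray
  3→12: 12 black — skip
  3→4: 4 black — skip
3 black
7 gray
  7→10: 10 black — skip
  7→3: 3 black — skip
7 black
8 gray
  8→11: 11 black — skip
  8→10: 10 black — skip
  8→4: 4 black — skip
  1 gray
    1→11: 11 black — skip
    1→12: 12 black — skip
    9 gray
      9→8: 8 is gray → back edge
Back edge found, so a cycle exists: 8 → 1 → 9 → 8.

Yes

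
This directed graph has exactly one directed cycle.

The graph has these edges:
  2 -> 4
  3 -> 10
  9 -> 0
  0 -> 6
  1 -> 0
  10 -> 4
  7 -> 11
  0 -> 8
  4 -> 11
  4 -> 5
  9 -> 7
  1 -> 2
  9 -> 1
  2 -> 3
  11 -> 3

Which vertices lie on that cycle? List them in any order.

DFS with gray/black marking from 4:
4 gray
  5 gray
  5 black
  11 gray
    3 gray
      10 gray
        10→4: 4 is gray → back edge
Back edge closes the cycle 4 → 11 → 3 → 10 → 4; its vertices are {3, 4, 10, 11}.

3, 4, 10, 11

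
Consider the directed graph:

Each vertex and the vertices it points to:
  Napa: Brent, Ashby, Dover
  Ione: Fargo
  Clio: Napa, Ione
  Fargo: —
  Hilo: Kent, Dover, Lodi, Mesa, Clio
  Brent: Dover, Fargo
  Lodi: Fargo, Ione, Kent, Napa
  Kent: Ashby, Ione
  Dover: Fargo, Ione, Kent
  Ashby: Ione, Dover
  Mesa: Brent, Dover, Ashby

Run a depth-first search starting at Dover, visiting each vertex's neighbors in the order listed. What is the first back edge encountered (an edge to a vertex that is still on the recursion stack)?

Ashby→Dover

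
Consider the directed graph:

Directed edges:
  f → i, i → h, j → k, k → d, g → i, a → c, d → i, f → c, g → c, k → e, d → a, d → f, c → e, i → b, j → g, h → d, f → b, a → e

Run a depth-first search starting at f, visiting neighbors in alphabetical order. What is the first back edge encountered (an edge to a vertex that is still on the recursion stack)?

DFS from f (visiting neighbors in alphabetical order); mark gray on enter, black on exit:
f gray
  b gray
  b black
  c gray
    e gray
    e black
  c black
  i gray
    i→b: b black — skip
    h gray
      d gray
        a gray
          a→c: c black — skip
          a→e: e black — skip
        a black
        d→f: f is gray → back edge
First back edge: d → f.

d->f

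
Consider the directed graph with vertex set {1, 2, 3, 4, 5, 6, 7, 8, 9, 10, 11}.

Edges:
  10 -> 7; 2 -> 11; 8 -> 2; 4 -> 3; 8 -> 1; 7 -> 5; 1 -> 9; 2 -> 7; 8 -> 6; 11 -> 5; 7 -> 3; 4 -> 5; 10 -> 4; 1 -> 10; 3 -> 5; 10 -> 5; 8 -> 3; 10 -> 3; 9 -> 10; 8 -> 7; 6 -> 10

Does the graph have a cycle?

No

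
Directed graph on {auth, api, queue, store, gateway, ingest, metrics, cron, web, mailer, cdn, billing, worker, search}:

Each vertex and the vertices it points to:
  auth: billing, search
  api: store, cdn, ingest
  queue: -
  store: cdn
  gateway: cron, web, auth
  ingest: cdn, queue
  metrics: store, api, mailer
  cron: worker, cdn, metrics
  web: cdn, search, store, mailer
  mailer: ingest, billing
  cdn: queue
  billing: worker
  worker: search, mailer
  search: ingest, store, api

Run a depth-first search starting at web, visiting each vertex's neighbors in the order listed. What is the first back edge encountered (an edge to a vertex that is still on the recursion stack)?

worker→mailer

DFS from web (visiting each vertex's neighbors in the order listed); mark gray on enter, black on exit:
web gray
  cdn gray
    queue gray
    queue black
  cdn black
  search gray
    ingest gray
      ingest→cdn: cdn black — skip
      ingest→queue: queue black — skip
    ingest black
    store gray
      store→cdn: cdn black — skip
    store black
    api gray
      api→store: store black — skip
      api→cdn: cdn black — skip
      api→ingest: ingest black — skip
    api black
  search black
  web→store: store black — skip
  mailer gray
    mailer→ingest: ingest black — skip
    billing gray
      worker gray
        worker→search: search black — skip
        worker→mailer: mailer is gray → back edge
First back edge: worker → mailer.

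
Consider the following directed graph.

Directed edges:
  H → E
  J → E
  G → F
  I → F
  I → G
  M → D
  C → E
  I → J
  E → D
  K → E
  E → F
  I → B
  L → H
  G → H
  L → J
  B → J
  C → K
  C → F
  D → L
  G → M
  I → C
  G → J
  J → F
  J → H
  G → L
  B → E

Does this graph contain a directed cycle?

DFS with white/gray/black marking, starting from G:
G gray
  H gray
    E gray
      F gray
      F black
      D gray
        L gray
          J gray
            J→H: H is gray → back edge
Back edge found, so a cycle exists: H → E → D → L → J → H.

Yes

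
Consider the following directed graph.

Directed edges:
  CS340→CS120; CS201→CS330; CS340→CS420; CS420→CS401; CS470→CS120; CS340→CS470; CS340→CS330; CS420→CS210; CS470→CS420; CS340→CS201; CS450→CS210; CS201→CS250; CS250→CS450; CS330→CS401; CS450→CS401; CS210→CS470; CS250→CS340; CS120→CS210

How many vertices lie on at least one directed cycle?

A vertex is on a directed cycle iff it belongs to a strongly connected component of size ≥ 2 (or has a self-loop).
The vertices on cycles are {CS120, CS201, CS210, CS250, CS340, CS420, CS470} — 7 in total.

7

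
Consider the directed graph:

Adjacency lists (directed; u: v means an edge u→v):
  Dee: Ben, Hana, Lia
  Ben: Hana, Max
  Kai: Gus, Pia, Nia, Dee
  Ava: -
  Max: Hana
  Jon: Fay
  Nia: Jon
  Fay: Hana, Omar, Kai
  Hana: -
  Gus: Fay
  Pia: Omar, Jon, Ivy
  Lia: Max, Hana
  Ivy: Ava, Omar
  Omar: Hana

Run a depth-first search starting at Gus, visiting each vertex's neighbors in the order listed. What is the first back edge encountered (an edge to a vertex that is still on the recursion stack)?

Kai→Gus

DFS from Gus (visiting each vertex's neighbors in the order listed); mark gray on enter, black on exit:
Gus gray
  Fay gray
    Hana gray
    Hana black
    Omar gray
      Omar→Hana: Hana black — skip
    Omar black
    Kai gray
      Kai→Gus: Gus is gray → back edge
First back edge: Kai → Gus.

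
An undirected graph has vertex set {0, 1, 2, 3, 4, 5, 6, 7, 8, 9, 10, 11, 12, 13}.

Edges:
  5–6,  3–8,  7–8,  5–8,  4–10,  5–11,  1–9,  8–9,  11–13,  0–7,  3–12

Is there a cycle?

DFS, tracking each vertex's parent; an edge to a visited non-parent vertex closes a cycle.
Start from 2:
visit 2 (parent –)
visit 0 (parent –)
  visit 7 (parent 0)
    7–0: parent, skip
    visit 8 (parent 7)
      visit 9 (parent 8)
        visit 1 (parent 9)
          1–9: parent, skip
        9–8: parent, skip
      visit 3 (parent 8)
        3–8: parent, skip
        visit 12 (parent 3)
          12–3: parent, skip
      8–7: parent, skip
      visit 5 (parent 8)
        visit 6 (parent 5)
          6–5: parent, skip
        visit 11 (parent 5)
          visit 13 (parent 11)
            13–11: parent, skip
          11–5: parent, skip
        5–8: parent, skip
visit 4 (parent –)
  visit 10 (parent 4)
    10–4: parent, skip
No non-parent visited neighbor found — the graph is a forest.

No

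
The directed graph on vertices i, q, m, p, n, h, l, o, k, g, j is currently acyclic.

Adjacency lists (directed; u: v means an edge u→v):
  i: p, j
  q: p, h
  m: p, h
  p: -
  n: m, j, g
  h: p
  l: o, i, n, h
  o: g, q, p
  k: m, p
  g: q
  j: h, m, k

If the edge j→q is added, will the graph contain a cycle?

No

Adding j→q creates a cycle iff q can already reach j.
Explore from q: no path reaches j. The graph stays acyclic.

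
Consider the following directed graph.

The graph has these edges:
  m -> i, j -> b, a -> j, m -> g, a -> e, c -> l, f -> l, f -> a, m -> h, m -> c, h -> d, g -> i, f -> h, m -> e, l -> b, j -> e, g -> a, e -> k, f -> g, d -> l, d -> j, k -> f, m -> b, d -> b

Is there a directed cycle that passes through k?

k is on a cycle iff k can reach itself via ≥1 edge.
k → f → a → e → k — yes.

Yes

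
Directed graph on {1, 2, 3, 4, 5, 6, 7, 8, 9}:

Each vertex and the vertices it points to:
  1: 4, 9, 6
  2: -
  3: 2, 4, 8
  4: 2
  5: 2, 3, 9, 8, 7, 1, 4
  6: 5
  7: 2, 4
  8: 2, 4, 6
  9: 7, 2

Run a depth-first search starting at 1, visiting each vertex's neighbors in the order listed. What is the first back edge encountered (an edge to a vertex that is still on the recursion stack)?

8->6

DFS from 1 (visiting each vertex's neighbors in the order listed); mark gray on enter, black on exit:
1 gray
  4 gray
    2 gray
    2 black
  4 black
  9 gray
    7 gray
      7→2: 2 black — skip
      7→4: 4 black — skip
    7 black
    9→2: 2 black — skip
  9 black
  6 gray
    5 gray
      5→2: 2 black — skip
      3 gray
        3→2: 2 black — skip
        3→4: 4 black — skip
        8 gray
          8→2: 2 black — skip
          8→4: 4 black — skip
          8→6: 6 is gray → back edge
First back edge: 8 → 6.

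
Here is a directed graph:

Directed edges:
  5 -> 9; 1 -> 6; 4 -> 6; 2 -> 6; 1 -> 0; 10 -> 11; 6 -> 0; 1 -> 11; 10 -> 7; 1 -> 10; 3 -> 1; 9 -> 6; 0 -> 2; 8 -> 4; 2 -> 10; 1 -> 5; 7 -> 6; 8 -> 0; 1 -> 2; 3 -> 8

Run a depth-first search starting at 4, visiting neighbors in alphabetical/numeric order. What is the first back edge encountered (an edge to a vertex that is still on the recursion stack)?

2→6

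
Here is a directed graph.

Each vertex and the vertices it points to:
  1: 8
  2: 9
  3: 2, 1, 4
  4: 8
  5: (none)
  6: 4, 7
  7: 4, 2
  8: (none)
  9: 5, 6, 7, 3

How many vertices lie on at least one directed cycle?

5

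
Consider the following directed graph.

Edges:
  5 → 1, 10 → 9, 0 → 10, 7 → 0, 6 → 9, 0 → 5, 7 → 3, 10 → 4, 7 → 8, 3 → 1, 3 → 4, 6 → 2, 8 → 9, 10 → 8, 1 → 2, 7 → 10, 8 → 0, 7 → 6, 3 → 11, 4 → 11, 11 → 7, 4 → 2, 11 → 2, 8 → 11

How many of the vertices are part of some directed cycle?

7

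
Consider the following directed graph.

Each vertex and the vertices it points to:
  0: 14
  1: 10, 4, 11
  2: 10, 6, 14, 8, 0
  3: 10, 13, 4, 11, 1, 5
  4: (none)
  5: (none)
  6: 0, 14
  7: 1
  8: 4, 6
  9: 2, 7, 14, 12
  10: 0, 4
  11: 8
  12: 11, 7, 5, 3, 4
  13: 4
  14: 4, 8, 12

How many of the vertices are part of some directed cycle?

A vertex is on a directed cycle iff it belongs to a strongly connected component of size ≥ 2 (or has a self-loop).
The vertices on cycles are {0, 1, 3, 6, 7, 8, 10, 11, 12, 14} — 10 in total.

10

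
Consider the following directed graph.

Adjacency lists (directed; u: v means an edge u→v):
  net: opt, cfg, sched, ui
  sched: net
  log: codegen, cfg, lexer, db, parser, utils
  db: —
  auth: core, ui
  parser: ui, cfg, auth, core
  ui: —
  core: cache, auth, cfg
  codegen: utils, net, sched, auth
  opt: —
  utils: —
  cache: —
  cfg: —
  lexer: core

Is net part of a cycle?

Yes

net is on a cycle iff net can reach itself via ≥1 edge.
net → sched → net — yes.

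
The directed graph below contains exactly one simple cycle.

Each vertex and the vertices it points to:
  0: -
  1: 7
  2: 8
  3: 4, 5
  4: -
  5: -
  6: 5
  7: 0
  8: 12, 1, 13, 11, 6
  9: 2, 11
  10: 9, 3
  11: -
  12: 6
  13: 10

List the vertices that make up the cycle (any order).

DFS with gray/black marking from 8:
8 gray
  12 gray
    6 gray
      5 gray
      5 black
    6 black
  12 black
  1 gray
    7 gray
      0 gray
      0 black
    7 black
  1 black
  13 gray
    10 gray
      9 gray
        2 gray
          2→8: 8 is gray → back edge
Back edge closes the cycle 8 → 13 → 10 → 9 → 2 → 8; its vertices are {2, 8, 9, 10, 13}.

2, 8, 9, 10, 13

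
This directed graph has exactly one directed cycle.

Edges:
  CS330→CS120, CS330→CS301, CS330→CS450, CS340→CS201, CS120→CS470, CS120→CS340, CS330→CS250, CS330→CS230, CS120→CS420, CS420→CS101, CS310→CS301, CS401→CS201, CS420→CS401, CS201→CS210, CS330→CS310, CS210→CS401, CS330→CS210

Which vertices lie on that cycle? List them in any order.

CS201, CS210, CS401

DFS with gray/black marking from CS201:
CS201 gray
  CS210 gray
    CS401 gray
      CS401→CS201: CS201 is gray → back edge
Back edge closes the cycle CS201 → CS210 → CS401 → CS201; its vertices are {CS201, CS210, CS401}.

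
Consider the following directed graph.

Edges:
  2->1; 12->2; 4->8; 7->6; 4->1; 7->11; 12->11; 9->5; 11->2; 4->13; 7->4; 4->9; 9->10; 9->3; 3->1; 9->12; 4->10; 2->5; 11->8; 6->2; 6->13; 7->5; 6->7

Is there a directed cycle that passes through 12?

12 lies on a cycle iff there is a path from 12 back to itself.
Exploring from 12, it never reaches itself; equivalently, its strongly connected component is a singleton.

No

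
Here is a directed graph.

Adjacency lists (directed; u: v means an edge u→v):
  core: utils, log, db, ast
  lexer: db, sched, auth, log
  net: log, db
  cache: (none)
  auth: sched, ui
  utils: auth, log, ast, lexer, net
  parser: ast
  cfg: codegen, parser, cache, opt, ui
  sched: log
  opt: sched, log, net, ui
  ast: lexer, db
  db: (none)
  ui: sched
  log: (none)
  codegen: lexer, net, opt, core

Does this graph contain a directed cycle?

No

DFS with white/gray/black marking, starting from cfg:
cfg gray
  codegen gray
    lexer gray
      db gray
      db black
      sched gray
        log gray
        log black
      sched black
      auth gray
        auth→sched: sched black — skip
        ui gray
          ui→sched: sched black — skip
        ui black
      auth black
      lexer→log: log black — skip
    lexer black
    net gray
      net→log: log black — skip
      net→db: db black — skip
    net black
    opt gray
      opt→sched: sched black — skip
      opt→log: log black — skip
      opt→net: net black — skip
      opt→ui: ui black — skip
    opt black
    core gray
      utils gray
        utils→auth: auth black — skip
        utils→log: log black — skip
        ast gray
          ast→lexer: lexer black — skip
          ast→db: db black — skip
        ast black
        utils→lexer: lexer black — skip
        utils→net: net black — skip
      utils black
      core→log: log black — skip
      core→db: db black — skip
      core→ast: ast black — skip
    core black
  codegen black
  parser gray
    parser→ast: ast black — skip
  parser black
  cache gray
  cache black
  cfg→opt: opt black — skip
  cfg→ui: ui black — skip
cfg black
Every edge goes to a white or black vertex — no back edge, so the graph is acyclic.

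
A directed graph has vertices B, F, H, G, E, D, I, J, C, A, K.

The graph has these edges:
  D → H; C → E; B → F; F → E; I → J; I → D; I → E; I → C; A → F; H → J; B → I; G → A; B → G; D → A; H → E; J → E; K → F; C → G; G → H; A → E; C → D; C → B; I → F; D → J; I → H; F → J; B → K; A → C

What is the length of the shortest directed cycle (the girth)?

For each vertex v, BFS finds the shortest path from v back to v.
The shortest such closed walk is C → D → A → C, length 3.

3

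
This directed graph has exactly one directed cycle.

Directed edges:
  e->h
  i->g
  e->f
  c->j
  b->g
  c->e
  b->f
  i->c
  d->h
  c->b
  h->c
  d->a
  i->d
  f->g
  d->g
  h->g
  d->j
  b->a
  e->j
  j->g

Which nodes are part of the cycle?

c, e, h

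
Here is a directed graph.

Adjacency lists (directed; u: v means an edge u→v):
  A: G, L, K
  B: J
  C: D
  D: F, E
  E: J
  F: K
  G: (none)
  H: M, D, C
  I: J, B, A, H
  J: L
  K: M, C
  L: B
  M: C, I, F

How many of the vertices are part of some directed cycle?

A vertex is on a directed cycle iff it belongs to a strongly connected component of size ≥ 2 (or has a self-loop).
The vertices on cycles are {A, B, C, D, F, H, I, J, K, L, M} — 11 in total.

11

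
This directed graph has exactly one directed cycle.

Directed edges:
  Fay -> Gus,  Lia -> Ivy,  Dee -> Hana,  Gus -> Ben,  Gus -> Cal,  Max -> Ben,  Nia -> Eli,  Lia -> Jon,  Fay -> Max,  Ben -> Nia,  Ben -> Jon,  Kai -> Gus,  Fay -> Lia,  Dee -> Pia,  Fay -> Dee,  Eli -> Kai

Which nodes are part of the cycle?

DFS with gray/black marking from Ben:
Ben gray
  Jon gray
  Jon black
  Nia gray
    Eli gray
      Kai gray
        Gus gray
          Cal gray
          Cal black
          Gus→Ben: Ben is gray → back edge
Back edge closes the cycle Ben → Nia → Eli → Kai → Gus → Ben; its vertices are {Ben, Eli, Gus, Kai, Nia}.

Ben, Eli, Gus, Kai, Nia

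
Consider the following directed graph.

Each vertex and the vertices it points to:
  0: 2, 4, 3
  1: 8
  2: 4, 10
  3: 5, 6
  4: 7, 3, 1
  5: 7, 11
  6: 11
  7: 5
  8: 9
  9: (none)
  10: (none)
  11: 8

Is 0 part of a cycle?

0 lies on a cycle iff there is a path from 0 back to itself.
Exploring from 0, it never reaches itself; equivalently, its strongly connected component is a singleton.

No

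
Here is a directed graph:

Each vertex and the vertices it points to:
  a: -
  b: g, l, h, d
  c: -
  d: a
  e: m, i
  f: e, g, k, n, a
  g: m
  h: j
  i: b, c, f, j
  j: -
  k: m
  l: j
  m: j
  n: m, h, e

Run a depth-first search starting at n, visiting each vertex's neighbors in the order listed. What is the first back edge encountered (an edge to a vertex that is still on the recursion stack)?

f->e

DFS from n (visiting each vertex's neighbors in the order listed); mark gray on enter, black on exit:
n gray
  m gray
    j gray
    j black
  m black
  h gray
    h→j: j black — skip
  h black
  e gray
    e→m: m black — skip
    i gray
      b gray
        g gray
          g→m: m black — skip
        g black
        l gray
          l→j: j black — skip
        l black
        b→h: h black — skip
        d gray
          a gray
          a black
        d black
      b black
      c gray
      c black
      f gray
        f→e: e is gray → back edge
First back edge: f → e.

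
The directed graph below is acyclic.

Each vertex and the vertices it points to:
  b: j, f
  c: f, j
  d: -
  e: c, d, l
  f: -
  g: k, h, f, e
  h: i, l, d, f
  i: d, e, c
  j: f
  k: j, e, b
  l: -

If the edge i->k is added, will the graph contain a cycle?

No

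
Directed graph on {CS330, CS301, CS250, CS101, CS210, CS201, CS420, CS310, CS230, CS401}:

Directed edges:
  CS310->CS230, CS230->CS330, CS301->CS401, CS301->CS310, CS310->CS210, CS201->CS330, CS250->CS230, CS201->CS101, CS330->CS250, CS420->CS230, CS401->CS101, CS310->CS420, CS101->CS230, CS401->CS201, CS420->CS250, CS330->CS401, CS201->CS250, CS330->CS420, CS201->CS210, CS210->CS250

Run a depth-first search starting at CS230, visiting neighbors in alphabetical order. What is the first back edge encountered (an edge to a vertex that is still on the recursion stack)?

CS250→CS230

DFS from CS230 (visiting neighbors in alphabetical order); mark gray on enter, black on exit:
CS230 gray
  CS330 gray
    CS250 gray
      CS250→CS230: CS230 is gray → back edge
First back edge: CS250 → CS230.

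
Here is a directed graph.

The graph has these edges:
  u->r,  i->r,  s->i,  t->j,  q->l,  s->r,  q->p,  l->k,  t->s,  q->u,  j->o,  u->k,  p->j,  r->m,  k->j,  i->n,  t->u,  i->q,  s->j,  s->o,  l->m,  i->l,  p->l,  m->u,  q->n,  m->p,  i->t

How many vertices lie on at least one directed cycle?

8

A vertex is on a directed cycle iff it belongs to a strongly connected component of size ≥ 2 (or has a self-loop).
The vertices on cycles are {i, l, m, p, r, s, t, u} — 8 in total.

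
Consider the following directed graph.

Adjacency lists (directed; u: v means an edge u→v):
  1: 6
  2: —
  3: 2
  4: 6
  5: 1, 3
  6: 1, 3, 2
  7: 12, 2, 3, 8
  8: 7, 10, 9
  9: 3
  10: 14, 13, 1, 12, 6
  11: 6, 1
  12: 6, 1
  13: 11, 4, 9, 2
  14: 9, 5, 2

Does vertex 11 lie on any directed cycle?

No

11 lies on a cycle iff there is a path from 11 back to itself.
Exploring from 11, it never reaches itself; equivalently, its strongly connected component is a singleton.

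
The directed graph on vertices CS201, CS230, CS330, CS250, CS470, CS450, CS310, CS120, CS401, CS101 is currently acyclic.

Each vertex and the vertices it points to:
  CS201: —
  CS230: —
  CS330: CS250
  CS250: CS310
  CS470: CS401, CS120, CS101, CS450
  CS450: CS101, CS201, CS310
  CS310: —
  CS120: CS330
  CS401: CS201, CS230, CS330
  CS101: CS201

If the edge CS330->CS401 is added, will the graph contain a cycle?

Adding CS330→CS401 creates a cycle iff CS401 can already reach CS330.
Path from CS401: CS401 → CS330.
So CS401 → … → CS330 → CS401 is a cycle.

Yes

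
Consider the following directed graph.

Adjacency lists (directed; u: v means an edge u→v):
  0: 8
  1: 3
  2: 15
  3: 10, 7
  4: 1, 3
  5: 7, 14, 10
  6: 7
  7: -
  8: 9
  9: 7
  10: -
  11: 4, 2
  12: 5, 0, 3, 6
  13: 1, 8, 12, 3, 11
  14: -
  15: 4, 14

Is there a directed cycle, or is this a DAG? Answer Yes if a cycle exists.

DFS with white/gray/black marking, starting from 1:
1 gray
  3 gray
    10 gray
    10 black
    7 gray
    7 black
  3 black
1 black
0 gray
  8 gray
    9 gray
      9→7: 7 black — skip
    9 black
  8 black
0 black
2 gray
  15 gray
    4 gray
      4→1: 1 black — skip
      4→3: 3 black — skip
    4 black
    14 gray
    14 black
  15 black
2 black
5 gray
  5→7: 7 black — skip
  5→14: 14 black — skip
  5→10: 10 black — skip
5 black
6 gray
  6→7: 7 black — skip
6 black
11 gray
  11→4: 4 black — skip
  11→2: 2 black — skip
11 black
12 gray
  12→5: 5 black — skip
  12→0: 0 black — skip
  12→3: 3 black — skip
  12→6: 6 black — skip
12 black
13 gray
  13→1: 1 black — skip
  13→8: 8 black — skip
  13→12: 12 black — skip
  13→3: 3 black — skip
  13→11: 11 black — skip
13 black
Every edge goes to a white or black vertex — no back edge, so the graph is acyclic.

No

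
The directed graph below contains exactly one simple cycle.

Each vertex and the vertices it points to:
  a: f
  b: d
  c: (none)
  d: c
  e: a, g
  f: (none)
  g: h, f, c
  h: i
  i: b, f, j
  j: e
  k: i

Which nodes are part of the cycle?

DFS with gray/black marking from i:
i gray
  b gray
    d gray
      c gray
      c black
    d black
  b black
  f gray
  f black
  j gray
    e gray
      a gray
        a→f: f black — skip
      a black
      g gray
        h gray
          h→i: i is gray → back edge
Back edge closes the cycle i → j → e → g → h → i; its vertices are {e, g, h, i, j}.

e, g, h, i, j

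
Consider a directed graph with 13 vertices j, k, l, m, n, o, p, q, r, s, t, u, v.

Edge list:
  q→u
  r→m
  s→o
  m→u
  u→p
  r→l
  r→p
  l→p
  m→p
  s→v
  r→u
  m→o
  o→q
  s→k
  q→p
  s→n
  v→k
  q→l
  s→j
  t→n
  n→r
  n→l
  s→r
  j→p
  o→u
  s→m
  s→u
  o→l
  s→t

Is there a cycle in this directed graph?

DFS with white/gray/black marking, starting from k:
k gray
k black
j gray
  p gray
  p black
j black
l gray
  l→p: p black — skip
l black
m gray
  o gray
    u gray
      u→p: p black — skip
    u black
    o→l: l black — skip
    q gray
      q→p: p black — skip
      q→l: l black — skip
      q→u: u black — skip
    q black
  o black
  m→p: p black — skip
  m→u: u black — skip
m black
n gray
  r gray
    r→m: m black — skip
    r→l: l black — skip
    r→p: p black — skip
    r→u: u black — skip
  r black
  n→l: l black — skip
n black
s gray
  s→m: m black — skip
  t gray
    t→n: n black — skip
  t black
  s→j: j black — skip
  s→r: r black — skip
  v gray
    v→k: k black — skip
  v black
  s→u: u black — skip
  s→o: o black — skip
  s→k: k black — skip
  s→n: n black — skip
s black
Every edge goes to a white or black vertex — no back edge, so the graph is acyclic.

No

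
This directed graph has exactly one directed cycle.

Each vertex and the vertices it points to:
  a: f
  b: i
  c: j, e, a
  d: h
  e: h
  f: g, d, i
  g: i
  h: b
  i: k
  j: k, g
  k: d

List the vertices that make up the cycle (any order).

b, d, h, i, k

DFS with gray/black marking from k:
k gray
  d gray
    h gray
      b gray
        i gray
          i→k: k is gray → back edge
Back edge closes the cycle k → d → h → b → i → k; its vertices are {b, d, h, i, k}.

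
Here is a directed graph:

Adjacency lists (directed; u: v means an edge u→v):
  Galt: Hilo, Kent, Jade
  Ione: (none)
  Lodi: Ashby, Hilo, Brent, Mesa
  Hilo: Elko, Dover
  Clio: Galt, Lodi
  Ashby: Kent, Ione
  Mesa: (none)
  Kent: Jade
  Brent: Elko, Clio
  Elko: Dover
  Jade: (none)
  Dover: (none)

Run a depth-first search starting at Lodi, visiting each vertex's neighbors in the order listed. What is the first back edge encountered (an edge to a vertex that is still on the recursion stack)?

Clio->Lodi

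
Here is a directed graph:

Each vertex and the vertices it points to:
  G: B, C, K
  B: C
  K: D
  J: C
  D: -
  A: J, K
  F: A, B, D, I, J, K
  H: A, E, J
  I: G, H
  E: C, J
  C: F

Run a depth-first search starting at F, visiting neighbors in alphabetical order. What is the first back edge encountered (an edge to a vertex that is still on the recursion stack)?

DFS from F (visiting neighbors in alphabetical order); mark gray on enter, black on exit:
F gray
  A gray
    J gray
      C gray
        C→F: F is gray → back edge
First back edge: C → F.

C→F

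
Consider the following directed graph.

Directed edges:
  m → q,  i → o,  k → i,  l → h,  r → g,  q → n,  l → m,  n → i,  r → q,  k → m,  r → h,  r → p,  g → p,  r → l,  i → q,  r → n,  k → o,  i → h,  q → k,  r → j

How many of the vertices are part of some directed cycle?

5

A vertex is on a directed cycle iff it belongs to a strongly connected component of size ≥ 2 (or has a self-loop).
The vertices on cycles are {i, k, m, n, q} — 5 in total.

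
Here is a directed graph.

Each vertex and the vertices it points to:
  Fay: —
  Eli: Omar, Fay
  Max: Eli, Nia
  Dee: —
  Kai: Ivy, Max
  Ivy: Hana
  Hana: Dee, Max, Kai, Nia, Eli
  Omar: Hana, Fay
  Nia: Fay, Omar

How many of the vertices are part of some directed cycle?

7

A vertex is on a directed cycle iff it belongs to a strongly connected component of size ≥ 2 (or has a self-loop).
The vertices on cycles are {Eli, Ivy, Kai, Max, Nia, Hana, Omar} — 7 in total.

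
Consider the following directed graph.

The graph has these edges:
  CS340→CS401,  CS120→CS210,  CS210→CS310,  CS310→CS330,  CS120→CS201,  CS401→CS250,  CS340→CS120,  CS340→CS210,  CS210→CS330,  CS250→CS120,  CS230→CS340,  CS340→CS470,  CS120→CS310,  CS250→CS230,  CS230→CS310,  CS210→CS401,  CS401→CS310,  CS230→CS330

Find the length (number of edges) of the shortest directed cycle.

4

For each vertex v, BFS finds the shortest path from v back to v.
The shortest such closed walk is CS340 → CS401 → CS250 → CS230 → CS340, length 4.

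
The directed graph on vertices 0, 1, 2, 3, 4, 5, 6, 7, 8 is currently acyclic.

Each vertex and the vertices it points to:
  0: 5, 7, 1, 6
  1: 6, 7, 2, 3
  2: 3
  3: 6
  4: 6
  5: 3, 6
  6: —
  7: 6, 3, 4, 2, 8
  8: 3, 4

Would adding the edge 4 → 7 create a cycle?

Adding 4→7 creates a cycle iff 7 can already reach 4.
Path from 7: 7 → 4.
So 7 → … → 4 → 7 is a cycle.

Yes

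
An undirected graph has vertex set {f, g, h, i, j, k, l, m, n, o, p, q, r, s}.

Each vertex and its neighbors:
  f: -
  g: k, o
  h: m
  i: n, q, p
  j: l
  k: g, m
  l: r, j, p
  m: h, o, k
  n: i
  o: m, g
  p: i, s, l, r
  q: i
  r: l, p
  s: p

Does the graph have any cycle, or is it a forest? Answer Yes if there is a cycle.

Yes

DFS, tracking each vertex's parent; an edge to a visited non-parent vertex closes a cycle.
Start from l:
visit l (parent –)
  visit r (parent l)
    r–l: parent, skip
    visit p (parent r)
      visit i (parent p)
        visit n (parent i)
          n–i: parent, skip
        visit q (parent i)
          q–i: parent, skip
        i–p: parent, skip
      visit s (parent p)
        s–p: parent, skip
      p–l: l visited and ≠ parent → cycle
Cycle: l – r – p – l.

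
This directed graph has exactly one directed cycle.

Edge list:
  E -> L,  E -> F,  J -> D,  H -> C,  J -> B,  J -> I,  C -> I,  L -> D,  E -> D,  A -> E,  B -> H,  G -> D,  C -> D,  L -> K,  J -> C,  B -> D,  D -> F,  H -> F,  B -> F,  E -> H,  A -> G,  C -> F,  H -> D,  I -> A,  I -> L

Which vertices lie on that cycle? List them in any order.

A, C, E, H, I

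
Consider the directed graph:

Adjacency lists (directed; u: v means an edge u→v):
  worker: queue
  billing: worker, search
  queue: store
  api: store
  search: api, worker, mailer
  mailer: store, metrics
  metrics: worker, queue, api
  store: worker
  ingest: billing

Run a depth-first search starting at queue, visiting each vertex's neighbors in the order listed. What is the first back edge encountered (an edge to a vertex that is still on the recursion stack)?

worker→queue

DFS from queue (visiting each vertex's neighbors in the order listed); mark gray on enter, black on exit:
queue gray
  store gray
    worker gray
      worker→queue: queue is gray → back edge
First back edge: worker → queue.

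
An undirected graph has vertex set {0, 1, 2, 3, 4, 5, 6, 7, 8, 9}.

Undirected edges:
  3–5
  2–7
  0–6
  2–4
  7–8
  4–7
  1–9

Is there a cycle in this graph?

DFS, tracking each vertex's parent; an edge to a visited non-parent vertex closes a cycle.
Start from 8:
visit 8 (parent –)
  visit 7 (parent 8)
    visit 2 (parent 7)
      visit 4 (parent 2)
        4–7: 7 visited and ≠ parent → cycle
Cycle: 7 – 2 – 4 – 7.

Yes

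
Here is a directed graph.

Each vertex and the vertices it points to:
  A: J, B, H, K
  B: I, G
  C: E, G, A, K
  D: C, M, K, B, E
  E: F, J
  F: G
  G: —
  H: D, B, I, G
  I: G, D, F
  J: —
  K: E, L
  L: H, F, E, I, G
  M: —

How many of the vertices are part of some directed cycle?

8

A vertex is on a directed cycle iff it belongs to a strongly connected component of size ≥ 2 (or has a self-loop).
The vertices on cycles are {A, B, C, D, H, I, K, L} — 8 in total.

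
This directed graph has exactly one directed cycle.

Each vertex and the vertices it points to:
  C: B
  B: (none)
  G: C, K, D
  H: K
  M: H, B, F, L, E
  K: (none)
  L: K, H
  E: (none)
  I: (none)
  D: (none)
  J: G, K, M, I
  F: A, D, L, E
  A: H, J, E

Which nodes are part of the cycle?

A, F, J, M

DFS with gray/black marking from J:
J gray
  G gray
    C gray
      B gray
      B black
    C black
    K gray
    K black
    D gray
    D black
  G black
  J→K: K black — skip
  M gray
    H gray
      H→K: K black — skip
    H black
    M→B: B black — skip
    F gray
      A gray
        A→H: H black — skip
        A→J: J is gray → back edge
Back edge closes the cycle J → M → F → A → J; its vertices are {A, F, J, M}.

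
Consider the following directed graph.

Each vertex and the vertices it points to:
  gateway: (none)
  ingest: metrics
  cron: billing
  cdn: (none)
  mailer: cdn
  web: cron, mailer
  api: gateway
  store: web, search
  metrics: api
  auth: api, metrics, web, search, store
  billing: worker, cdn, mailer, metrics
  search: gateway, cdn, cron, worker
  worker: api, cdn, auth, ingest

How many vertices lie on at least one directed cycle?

A vertex is on a directed cycle iff it belongs to a strongly connected component of size ≥ 2 (or has a self-loop).
The vertices on cycles are {web, auth, cron, store, search, worker, billing} — 7 in total.

7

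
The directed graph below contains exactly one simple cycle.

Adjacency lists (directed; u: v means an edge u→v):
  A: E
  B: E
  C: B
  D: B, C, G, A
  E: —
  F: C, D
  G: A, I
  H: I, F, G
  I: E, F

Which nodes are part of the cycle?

DFS with gray/black marking from F:
F gray
  C gray
    B gray
      E gray
      E black
    B black
  C black
  D gray
    D→B: B black — skip
    D→C: C black — skip
    G gray
      A gray
        A→E: E black — skip
      A black
      I gray
        I→E: E black — skip
        I→F: F is gray → back edge
Back edge closes the cycle F → D → G → I → F; its vertices are {D, F, G, I}.

D, F, G, I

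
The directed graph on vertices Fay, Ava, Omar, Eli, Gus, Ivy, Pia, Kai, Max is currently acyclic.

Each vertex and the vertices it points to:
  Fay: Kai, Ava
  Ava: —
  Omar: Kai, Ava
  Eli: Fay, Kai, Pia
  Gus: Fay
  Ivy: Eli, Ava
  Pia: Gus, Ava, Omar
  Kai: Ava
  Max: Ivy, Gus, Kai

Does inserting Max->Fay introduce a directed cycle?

Adding Max→Fay creates a cycle iff Fay can already reach Max.
Explore from Fay: no path reaches Max. The graph stays acyclic.

No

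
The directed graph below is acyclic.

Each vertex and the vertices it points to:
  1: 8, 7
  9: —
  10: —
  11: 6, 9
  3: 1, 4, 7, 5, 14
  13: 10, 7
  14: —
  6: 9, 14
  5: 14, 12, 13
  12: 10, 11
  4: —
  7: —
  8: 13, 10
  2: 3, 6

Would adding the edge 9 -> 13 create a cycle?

No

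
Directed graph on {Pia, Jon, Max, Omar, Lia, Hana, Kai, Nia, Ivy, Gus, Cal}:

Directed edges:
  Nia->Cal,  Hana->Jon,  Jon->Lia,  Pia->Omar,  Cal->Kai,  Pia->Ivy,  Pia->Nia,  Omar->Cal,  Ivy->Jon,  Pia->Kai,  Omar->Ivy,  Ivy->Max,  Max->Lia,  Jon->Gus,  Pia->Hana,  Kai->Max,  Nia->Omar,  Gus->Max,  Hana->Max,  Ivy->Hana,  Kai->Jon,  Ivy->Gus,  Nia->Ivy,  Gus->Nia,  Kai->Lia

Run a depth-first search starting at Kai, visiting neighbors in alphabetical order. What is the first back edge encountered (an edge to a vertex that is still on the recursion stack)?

DFS from Kai (visiting neighbors in alphabetical order); mark gray on enter, black on exit:
Kai gray
  Jon gray
    Gus gray
      Max gray
        Lia gray
        Lia black
      Max black
      Nia gray
        Cal gray
          Cal→Kai: Kai is gray → back edge
First back edge: Cal → Kai.

Cal->Kai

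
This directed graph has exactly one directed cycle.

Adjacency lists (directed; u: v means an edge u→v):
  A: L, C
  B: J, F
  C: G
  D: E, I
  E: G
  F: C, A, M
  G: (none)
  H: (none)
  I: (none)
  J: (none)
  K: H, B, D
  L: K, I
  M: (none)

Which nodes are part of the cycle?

A, B, F, K, L

DFS with gray/black marking from K:
K gray
  H gray
  H black
  B gray
    J gray
    J black
    F gray
      C gray
        G gray
        G black
      C black
      A gray
        L gray
          L→K: K is gray → back edge
Back edge closes the cycle K → B → F → A → L → K; its vertices are {A, B, F, K, L}.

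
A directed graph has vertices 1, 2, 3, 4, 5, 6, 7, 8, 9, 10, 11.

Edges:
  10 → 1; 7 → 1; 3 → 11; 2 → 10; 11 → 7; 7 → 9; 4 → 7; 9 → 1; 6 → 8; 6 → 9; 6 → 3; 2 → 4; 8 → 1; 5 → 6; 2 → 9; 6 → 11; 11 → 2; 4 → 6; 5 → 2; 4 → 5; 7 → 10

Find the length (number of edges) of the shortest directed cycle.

3

For each vertex v, BFS finds the shortest path from v back to v.
The shortest such closed walk is 5 → 2 → 4 → 5, length 3.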